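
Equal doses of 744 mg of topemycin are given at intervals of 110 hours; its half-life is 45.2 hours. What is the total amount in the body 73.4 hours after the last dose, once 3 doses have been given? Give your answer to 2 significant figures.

290 mg

The 3 doses were given 293.4, 183.4, 73.4 hours ago.
Total = 744·(1/2)^(293.4/45.2) + 744·(1/2)^(183.4/45.2) + 744·(1/2)^(73.4/45.2)
      = 8.2707 + 44.682 + 241.4 ≈ 294.35 mg.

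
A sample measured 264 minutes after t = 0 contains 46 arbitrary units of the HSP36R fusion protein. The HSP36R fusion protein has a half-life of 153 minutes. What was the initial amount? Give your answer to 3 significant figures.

152 arbitrary units

Number of half-lives elapsed: n = 264/153 ≈ 1.7255.
A₀ = A × 2^n = 46 × 2^1.7255 = 46 × 3.3069 ≈ 152.12 arbitrary units.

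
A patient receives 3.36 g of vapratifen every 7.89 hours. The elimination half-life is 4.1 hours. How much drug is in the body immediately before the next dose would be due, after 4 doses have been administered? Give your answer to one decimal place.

The 4 doses were given 31.56, 23.67, 15.78, 7.89 hours ago.
Total = 3.36·(1/2)^(31.56/4.1) + 3.36·(1/2)^(23.67/4.1) + 3.36·(1/2)^(15.78/4.1) + 3.36·(1/2)^(7.89/4.1)
      = 0.016186 + 0.061439 + 0.23321 + 0.8852 ≈ 1.196 g.

1.2 g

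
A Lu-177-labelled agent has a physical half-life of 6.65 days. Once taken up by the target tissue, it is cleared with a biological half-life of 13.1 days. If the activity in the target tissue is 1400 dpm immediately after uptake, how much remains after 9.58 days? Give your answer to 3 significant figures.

1/t_eff = 1/t_phys + 1/t_biol = 1/6.65 + 1/13.1 = 0.22671 per day.
t_eff = 6.65 × 13.1 / (6.65 + 13.1) ≈ 4.4109 days.
Remaining = 1400 × (1/2)^(9.58/4.4109) = 1400 × (1/2)^2.1719 ≈ 310.69 dpm.

311 dpm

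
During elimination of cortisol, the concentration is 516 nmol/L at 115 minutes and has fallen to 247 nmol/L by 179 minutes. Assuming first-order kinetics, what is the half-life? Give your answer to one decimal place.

60.2 minutes

Over Δt = 179 − 115 = 64 minutes, the level fell by a factor of 516/247 ≈ 2.0891.
n = log₂(2.0891) ≈ 1.0629 half-lives, so t½ = 64/1.0629 ≈ 60.215 minutes.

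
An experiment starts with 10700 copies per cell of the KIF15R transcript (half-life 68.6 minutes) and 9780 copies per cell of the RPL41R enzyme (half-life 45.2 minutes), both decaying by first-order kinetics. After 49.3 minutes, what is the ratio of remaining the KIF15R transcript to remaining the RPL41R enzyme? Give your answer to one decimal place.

KIF15R transcript: 10700 × (1/2)^(49.3/68.6) = 10700 × (1/2)^0.71866 ≈ 6502 copies per cell.
RPL41R enzyme: 9780 × (1/2)^(49.3/45.2) = 9780 × (1/2)^1.0907 ≈ 4592 copies per cell.
Ratio ≈ 6502 / 4592 ≈ 1.4159.

1.4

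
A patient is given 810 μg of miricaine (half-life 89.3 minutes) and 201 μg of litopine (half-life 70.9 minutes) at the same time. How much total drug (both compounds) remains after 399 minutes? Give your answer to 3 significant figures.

miricaine: 810 × (1/2)^(399/89.3) = 810 × (1/2)^4.4681 ≈ 36.598 μg.
litopine: 201 × (1/2)^(399/70.9) = 201 × (1/2)^5.6276 ≈ 4.0654 μg.
Total = 36.598 + 4.0654 ≈ 40.663 μg.

40.7 μg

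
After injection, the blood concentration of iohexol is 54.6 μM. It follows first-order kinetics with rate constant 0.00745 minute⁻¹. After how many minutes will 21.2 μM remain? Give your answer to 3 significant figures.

127 minutes

t½ = ln 2 / λ = 0.69315 / 0.00745 ≈ 93.04 minutes.
Fraction remaining = 21.2/54.6 ≈ 0.38828.
n = log₂(54.6/21.2) = ln(2.5755)/ln 2 ≈ 1.3648 half-lives.
t = n × t½ = 1.3648 × 93.04 ≈ 126.98 minutes.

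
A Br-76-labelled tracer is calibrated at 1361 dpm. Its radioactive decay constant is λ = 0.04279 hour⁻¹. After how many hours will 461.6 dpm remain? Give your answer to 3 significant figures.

25.3 hours

t½ = ln 2 / λ = 0.69315 / 0.04279 ≈ 16.199 hours.
Fraction remaining = 461.6/1361 ≈ 0.33916.
n = log₂(1361/461.6) = ln(2.9484)/ln 2 ≈ 1.56 half-lives.
t = n × t½ = 1.56 × 16.199 ≈ 25.269 hours.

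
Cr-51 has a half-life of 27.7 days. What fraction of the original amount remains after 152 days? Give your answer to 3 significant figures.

n = 152/27.7 ≈ 5.4874 half-lives.
Fraction remaining = (1/2)^5.4874 ≈ 0.022291.

0.0223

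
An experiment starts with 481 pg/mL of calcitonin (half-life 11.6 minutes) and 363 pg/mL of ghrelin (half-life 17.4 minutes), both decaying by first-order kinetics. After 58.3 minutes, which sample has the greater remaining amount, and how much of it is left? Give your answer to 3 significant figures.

calcitonin: 481 × (1/2)^5.0259 ≈ 14.764 pg/mL.
ghrelin: 363 × (1/2)^3.3506 ≈ 35.586 pg/mL.
Ghrelin has more remaining, at ≈ 35.586 pg/mL.

ghrelin, 35.6 pg/mL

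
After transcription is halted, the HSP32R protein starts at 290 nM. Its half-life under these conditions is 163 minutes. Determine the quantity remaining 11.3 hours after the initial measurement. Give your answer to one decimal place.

16.2 nM

Convert the elapsed time: 11.3 hours = 678 minutes.
Number of half-lives: n = 678/163 ≈ 4.1595.
Remaining = 290 × (1/2)^4.1595 = 290 × 0.055958 ≈ 16.228 nM.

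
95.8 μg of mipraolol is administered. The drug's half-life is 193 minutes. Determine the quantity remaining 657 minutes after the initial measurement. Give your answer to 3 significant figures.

Number of half-lives: n = 657/193 ≈ 3.4041.
Remaining = 95.8 × (1/2)^3.4041 = 95.8 × 0.09446 ≈ 9.0493 μg.

9.05 μg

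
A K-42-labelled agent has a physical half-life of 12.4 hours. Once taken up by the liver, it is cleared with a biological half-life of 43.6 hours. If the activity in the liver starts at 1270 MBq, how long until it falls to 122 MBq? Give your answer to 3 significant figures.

32.6 hours

1/t_eff = 1/t_phys + 1/t_biol = 1/12.4 + 1/43.6 = 0.10358 per hour.
t_eff = 12.4 × 43.6 / (12.4 + 43.6) ≈ 9.6543 hours.
n = log₂(1270/122) ≈ 3.3799; t = 3.3799 × 9.6543 ≈ 32.63 hours.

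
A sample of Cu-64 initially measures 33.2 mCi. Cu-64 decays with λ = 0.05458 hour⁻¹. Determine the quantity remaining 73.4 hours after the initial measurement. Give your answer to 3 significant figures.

0.604 mCi

t½ = ln 2 / λ = 0.69315 / 0.05458 ≈ 12.7 hours.
Number of half-lives: n = 73.4/12.7 ≈ 5.7797.
Remaining = 33.2 × (1/2)^5.7797 = 33.2 × 0.018203 ≈ 0.60434 mCi.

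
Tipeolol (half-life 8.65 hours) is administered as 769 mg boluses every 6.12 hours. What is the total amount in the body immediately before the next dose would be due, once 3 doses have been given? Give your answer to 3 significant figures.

The 3 doses were given 18.36, 12.24, 6.12 hours ago.
Total = 769·(1/2)^(18.36/8.65) + 769·(1/2)^(12.24/8.65) + 769·(1/2)^(6.12/8.65)
      = 176.59 + 288.38 + 470.92 ≈ 935.89 mg.

936 mg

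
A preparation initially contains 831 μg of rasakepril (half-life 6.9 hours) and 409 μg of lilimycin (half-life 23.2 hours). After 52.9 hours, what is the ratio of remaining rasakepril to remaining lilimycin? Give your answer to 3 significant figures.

0.0486

rasakepril: 831 × (1/2)^(52.9/6.9) = 831 × (1/2)^7.6667 ≈ 4.0898 μg.
lilimycin: 409 × (1/2)^(52.9/23.2) = 409 × (1/2)^2.2802 ≈ 84.202 μg.
Ratio ≈ 4.0898 / 84.202 ≈ 0.048571.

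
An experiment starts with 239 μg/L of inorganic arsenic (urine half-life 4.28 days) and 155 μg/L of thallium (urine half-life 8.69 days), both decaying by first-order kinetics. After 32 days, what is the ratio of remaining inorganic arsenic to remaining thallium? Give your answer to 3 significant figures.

inorganic arsenic: 239 × (1/2)^(32/4.28) = 239 × (1/2)^7.4766 ≈ 1.3419 μg/L.
thallium: 155 × (1/2)^(32/8.69) = 155 × (1/2)^3.6824 ≈ 12.073 μg/L.
Ratio ≈ 1.3419 / 12.073 ≈ 0.11114.

0.111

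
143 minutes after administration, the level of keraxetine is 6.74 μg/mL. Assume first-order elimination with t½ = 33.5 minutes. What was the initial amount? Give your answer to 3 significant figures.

Number of half-lives elapsed: n = 143/33.5 ≈ 4.2687.
A₀ = A × 2^n = 6.74 × 2^4.2687 = 6.74 × 19.275 ≈ 129.91 μg/mL.

130 μg/mL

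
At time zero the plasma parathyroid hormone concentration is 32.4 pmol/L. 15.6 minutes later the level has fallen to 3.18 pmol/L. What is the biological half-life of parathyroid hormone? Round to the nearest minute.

5 minutes

A/A₀ = 3.18/32.4 ≈ 0.098148.
n = log₂(10.189) ≈ 3.3489 half-lives elapsed in 15.6 minutes.
t½ = 15.6/3.3489 ≈ 4.6583 minutes.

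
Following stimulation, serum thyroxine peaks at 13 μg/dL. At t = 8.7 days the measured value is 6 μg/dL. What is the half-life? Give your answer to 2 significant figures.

A/A₀ = 6/13 ≈ 0.46154.
n = log₂(2.1667) ≈ 1.1155 half-lives elapsed in 8.7 days.
t½ = 8.7/1.1155 ≈ 7.7994 days.

7.8 days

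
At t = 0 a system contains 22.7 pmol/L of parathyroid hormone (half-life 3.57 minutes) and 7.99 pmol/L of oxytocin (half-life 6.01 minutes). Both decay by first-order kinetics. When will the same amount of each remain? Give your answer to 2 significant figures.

13 minutes

Set 22.7·(1/2)^(t/3.57) = 7.99·(1/2)^(t/6.01).
Taking log₂: log₂(22.7/7.99) = t·(1/3.57 − 1/6.01).
log₂(2.8411) = 1.5064; 1/3.57 − 1/6.01 = 0.11372.
t = 1.5064 / 0.11372 ≈ 13.246 minutes.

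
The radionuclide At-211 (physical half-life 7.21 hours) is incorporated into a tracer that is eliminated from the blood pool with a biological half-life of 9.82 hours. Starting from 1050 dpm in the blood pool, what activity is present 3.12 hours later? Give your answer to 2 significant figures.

620 dpm

1/t_eff = 1/t_phys + 1/t_biol = 1/7.21 + 1/9.82 = 0.24053 per hour.
t_eff = 7.21 × 9.82 / (7.21 + 9.82) ≈ 4.1575 hours.
Remaining = 1050 × (1/2)^(3.12/4.1575) = 1050 × (1/2)^0.75045 ≈ 624.14 dpm.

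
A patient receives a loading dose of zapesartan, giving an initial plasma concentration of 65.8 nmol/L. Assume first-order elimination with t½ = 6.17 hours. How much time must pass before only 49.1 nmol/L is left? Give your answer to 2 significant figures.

Fraction remaining = 49.1/65.8 ≈ 0.7462.
n = log₂(65.8/49.1) = ln(1.3401)/ln 2 ≈ 0.42236 half-lives.
t = n × t½ = 0.42236 × 6.17 ≈ 2.606 hours.

2.6 hours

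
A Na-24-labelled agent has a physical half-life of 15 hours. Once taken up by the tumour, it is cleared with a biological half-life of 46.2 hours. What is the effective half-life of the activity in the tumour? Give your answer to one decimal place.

1/t_eff = 1/t_phys + 1/t_biol = 1/15 + 1/46.2 = 0.088312 per hour.
t_eff = 15 × 46.2 / (15 + 46.2) ≈ 11.324 hours.

11.3 hours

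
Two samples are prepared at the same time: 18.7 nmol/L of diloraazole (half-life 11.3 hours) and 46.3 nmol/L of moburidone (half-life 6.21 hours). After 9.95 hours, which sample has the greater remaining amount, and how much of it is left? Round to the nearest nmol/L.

moburidone, 15 nmol/L

diloraazole: 18.7 × (1/2)^0.88053 ≈ 10.157 nmol/L.
moburidone: 46.3 × (1/2)^1.6023 ≈ 15.249 nmol/L.
Moburidone has more remaining, at ≈ 15.249 nmol/L.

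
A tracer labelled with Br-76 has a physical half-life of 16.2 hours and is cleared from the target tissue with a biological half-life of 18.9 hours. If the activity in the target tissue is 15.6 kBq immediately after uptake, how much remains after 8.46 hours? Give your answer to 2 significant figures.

8.0 kBq

1/t_eff = 1/t_phys + 1/t_biol = 1/16.2 + 1/18.9 = 0.11464 per hour.
t_eff = 16.2 × 18.9 / (16.2 + 18.9) ≈ 8.7231 hours.
Remaining = 15.6 × (1/2)^(8.46/8.7231) = 15.6 × (1/2)^0.96984 ≈ 7.9648 kBq.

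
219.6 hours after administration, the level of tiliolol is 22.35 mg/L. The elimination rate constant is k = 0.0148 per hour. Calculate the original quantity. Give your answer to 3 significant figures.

576 mg/L

t½ = ln 2 / k = 0.69315 / 0.0148 ≈ 46.834 hours.
Number of half-lives elapsed: n = 219.6/46.834 ≈ 4.6889.
A₀ = A × 2^n = 22.35 × 2^4.6889 = 22.35 × 25.792 ≈ 576.46 mg/L.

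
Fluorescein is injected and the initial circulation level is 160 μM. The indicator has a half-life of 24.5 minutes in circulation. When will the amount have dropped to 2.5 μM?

147 minutes

2.5/160 = 1/64, so 6 half-lives have elapsed.
t = 6 × 24.5 = 147 minutes.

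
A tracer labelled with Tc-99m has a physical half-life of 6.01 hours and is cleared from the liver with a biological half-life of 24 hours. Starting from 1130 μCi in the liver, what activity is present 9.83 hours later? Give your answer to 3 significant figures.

274 μCi

1/t_eff = 1/t_phys + 1/t_biol = 1/6.01 + 1/24 = 0.20806 per hour.
t_eff = 6.01 × 24 / (6.01 + 24) ≈ 4.8064 hours.
Remaining = 1130 × (1/2)^(9.83/4.8064) = 1130 × (1/2)^2.0452 ≈ 273.79 μCi.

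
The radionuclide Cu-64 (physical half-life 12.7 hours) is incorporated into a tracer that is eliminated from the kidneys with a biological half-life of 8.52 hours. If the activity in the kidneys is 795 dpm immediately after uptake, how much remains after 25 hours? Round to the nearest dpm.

1/t_eff = 1/t_phys + 1/t_biol = 1/12.7 + 1/8.52 = 0.19611 per hour.
t_eff = 12.7 × 8.52 / (12.7 + 8.52) ≈ 5.0992 hours.
Remaining = 795 × (1/2)^(25/5.0992) = 795 × (1/2)^4.9028 ≈ 26.576 dpm.

27 dpm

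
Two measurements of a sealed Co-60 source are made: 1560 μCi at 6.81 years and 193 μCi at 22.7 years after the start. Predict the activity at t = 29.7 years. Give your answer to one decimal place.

76.9 μCi

Over Δt = 22.7 − 6.81 = 15.89 years, the level fell by a factor of 1560/193 ≈ 8.0829.
n = log₂(8.0829) ≈ 3.0149 half-lives, so t½ = 15.89/3.0149 ≈ 5.2705 years.
From t = 22.7 to t = 29.7: 193 × (1/2)^((29.7−22.7)/5.2705) ≈ 76.868 μCi.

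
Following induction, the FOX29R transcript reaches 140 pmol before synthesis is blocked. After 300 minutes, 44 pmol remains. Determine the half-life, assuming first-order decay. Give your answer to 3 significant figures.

A/A₀ = 44/140 ≈ 0.31429.
n = log₂(3.1818) ≈ 1.6699 half-lives elapsed in 300 minutes.
t½ = 300/1.6699 ≈ 179.66 minutes.

180 minutes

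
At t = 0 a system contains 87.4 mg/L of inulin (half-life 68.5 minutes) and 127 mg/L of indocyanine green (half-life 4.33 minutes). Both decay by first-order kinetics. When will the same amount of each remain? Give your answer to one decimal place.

Set 87.4·(1/2)^(t/68.5) = 127·(1/2)^(t/4.33).
Taking log₂: log₂(87.4/127) = t·(1/68.5 − 1/4.33).
log₂(0.68819) = -0.53912; 1/68.5 − 1/4.33 = -0.21635.
t = -0.53912 / -0.21635 ≈ 2.4919 minutes.

2.5 minutes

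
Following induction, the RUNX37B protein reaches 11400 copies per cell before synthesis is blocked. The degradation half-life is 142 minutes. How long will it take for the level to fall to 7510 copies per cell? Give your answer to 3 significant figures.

85.5 minutes

Fraction remaining = 7510/11400 ≈ 0.65877.
n = log₂(11400/7510) = ln(1.518)/ln 2 ≈ 0.60215 half-lives.
t = n × t½ = 0.60215 × 142 ≈ 85.505 minutes.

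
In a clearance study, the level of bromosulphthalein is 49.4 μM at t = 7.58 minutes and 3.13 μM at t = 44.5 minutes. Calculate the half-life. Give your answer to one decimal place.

Over Δt = 44.5 − 7.58 = 36.92 minutes, the level fell by a factor of 49.4/3.13 ≈ 15.783.
n = log₂(15.783) ≈ 3.9803 half-lives, so t½ = 36.92/3.9803 ≈ 9.2757 minutes.

9.3 minutes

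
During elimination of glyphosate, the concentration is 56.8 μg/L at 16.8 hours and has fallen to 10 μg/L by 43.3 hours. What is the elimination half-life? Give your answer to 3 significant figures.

10.6 hours

Over Δt = 43.3 − 16.8 = 26.5 hours, the level fell by a factor of 56.8/10 ≈ 5.68.
n = log₂(5.68) ≈ 2.5059 half-lives, so t½ = 26.5/2.5059 ≈ 10.575 hours.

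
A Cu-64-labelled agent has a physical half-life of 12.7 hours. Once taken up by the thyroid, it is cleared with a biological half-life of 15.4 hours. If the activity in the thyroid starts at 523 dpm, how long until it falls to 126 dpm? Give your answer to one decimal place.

1/t_eff = 1/t_phys + 1/t_biol = 1/12.7 + 1/15.4 = 0.14368 per hour.
t_eff = 12.7 × 15.4 / (12.7 + 15.4) ≈ 6.9601 hours.
n = log₂(523/126) ≈ 2.0534; t = 2.0534 × 6.9601 ≈ 14.292 hours.

14.3 hours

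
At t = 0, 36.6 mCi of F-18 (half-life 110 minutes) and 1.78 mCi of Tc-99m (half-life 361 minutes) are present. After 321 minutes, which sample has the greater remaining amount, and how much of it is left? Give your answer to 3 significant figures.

F-18, 4.84 mCi

F-18: 36.6 × (1/2)^2.9182 ≈ 4.842 mCi.
Tc-99m: 1.78 × (1/2)^0.8892 ≈ 0.96105 mCi.
F-18 has more remaining, at ≈ 4.842 mCi.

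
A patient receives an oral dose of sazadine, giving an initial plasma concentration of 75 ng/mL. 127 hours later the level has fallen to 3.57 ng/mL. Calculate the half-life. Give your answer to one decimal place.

A/A₀ = 3.57/75 ≈ 0.0476.
n = log₂(21.008) ≈ 4.3929 half-lives elapsed in 127 hours.
t½ = 127/4.3929 ≈ 28.91 hours.

28.9 hours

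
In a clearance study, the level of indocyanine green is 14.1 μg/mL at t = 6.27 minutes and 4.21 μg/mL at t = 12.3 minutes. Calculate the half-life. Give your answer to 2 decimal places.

3.46 minutes

Over Δt = 12.3 − 6.27 = 6.03 minutes, the level fell by a factor of 14.1/4.21 ≈ 3.3492.
n = log₂(3.3492) ≈ 1.7438 half-lives, so t½ = 6.03/1.7438 ≈ 3.458 minutes.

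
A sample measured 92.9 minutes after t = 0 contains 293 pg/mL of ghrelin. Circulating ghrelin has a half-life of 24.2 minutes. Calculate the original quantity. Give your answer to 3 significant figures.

Number of half-lives elapsed: n = 92.9/24.2 ≈ 3.8388.
A₀ = A × 2^n = 293 × 2^3.8388 = 293 × 14.309 ≈ 4192.5 pg/mL.

4190 pg/mL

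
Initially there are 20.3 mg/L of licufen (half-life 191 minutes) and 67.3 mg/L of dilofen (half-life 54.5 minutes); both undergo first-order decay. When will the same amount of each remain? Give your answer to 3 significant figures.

Set 20.3·(1/2)^(t/191) = 67.3·(1/2)^(t/54.5).
Taking log₂: log₂(20.3/67.3) = t·(1/191 − 1/54.5).
log₂(0.30163) = -1.7291; 1/191 − 1/54.5 = -0.013113.
t = -1.7291 / -0.013113 ≈ 131.86 minutes.

132 minutes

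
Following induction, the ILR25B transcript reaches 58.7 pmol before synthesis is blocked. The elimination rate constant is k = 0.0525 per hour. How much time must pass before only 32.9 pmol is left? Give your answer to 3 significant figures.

11.0 hours

t½ = ln 2 / k = 0.69315 / 0.0525 ≈ 13.203 hours.
Fraction remaining = 32.9/58.7 ≈ 0.56048.
n = log₂(58.7/32.9) = ln(1.7842)/ln 2 ≈ 0.83527 half-lives.
t = n × t½ = 0.83527 × 13.203 ≈ 11.028 hours.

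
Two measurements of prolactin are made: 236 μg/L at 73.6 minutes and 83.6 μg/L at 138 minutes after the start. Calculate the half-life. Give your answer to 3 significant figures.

43.0 minutes

Over Δt = 138 − 73.6 = 64.4 minutes, the level fell by a factor of 236/83.6 ≈ 2.823.
n = log₂(2.823) ≈ 1.4972 half-lives, so t½ = 64.4/1.4972 ≈ 43.013 minutes.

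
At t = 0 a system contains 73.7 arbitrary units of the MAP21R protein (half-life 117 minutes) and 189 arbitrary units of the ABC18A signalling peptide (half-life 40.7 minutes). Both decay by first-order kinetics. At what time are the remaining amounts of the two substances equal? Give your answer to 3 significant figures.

84.8 minutes

Set 73.7·(1/2)^(t/117) = 189·(1/2)^(t/40.7).
Taking log₂: log₂(73.7/189) = t·(1/117 − 1/40.7).
log₂(0.38995) = -1.3586; 1/117 − 1/40.7 = -0.016023.
t = -1.3586 / -0.016023 ≈ 84.794 minutes.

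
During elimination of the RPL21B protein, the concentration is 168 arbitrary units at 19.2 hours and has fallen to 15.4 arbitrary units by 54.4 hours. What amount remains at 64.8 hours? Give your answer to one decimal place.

Over Δt = 54.4 − 19.2 = 35.2 hours, the level fell by a factor of 168/15.4 ≈ 10.909.
n = log₂(10.909) ≈ 3.4475 half-lives, so t½ = 35.2/3.4475 ≈ 10.21 hours.
From t = 54.4 to t = 64.8: 15.4 × (1/2)^((64.8−54.4)/10.21) ≈ 7.6015 arbitrary units.

7.6 arbitrary units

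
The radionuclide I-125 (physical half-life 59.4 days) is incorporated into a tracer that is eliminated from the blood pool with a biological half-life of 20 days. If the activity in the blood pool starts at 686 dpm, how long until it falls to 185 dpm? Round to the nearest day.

1/t_eff = 1/t_phys + 1/t_biol = 1/59.4 + 1/20 = 0.066835 per day.
t_eff = 59.4 × 20 / (59.4 + 20) ≈ 14.962 days.
n = log₂(686/185) ≈ 1.8907; t = 1.8907 × 14.962 ≈ 28.289 days.

28 days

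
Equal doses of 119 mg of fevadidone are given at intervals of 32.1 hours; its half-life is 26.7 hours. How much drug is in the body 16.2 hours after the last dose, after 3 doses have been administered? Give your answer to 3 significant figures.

127 mg

The 3 doses were given 80.4, 48.3, 16.2 hours ago.
Total = 119·(1/2)^(80.4/26.7) + 119·(1/2)^(48.3/26.7) + 119·(1/2)^(16.2/26.7)
      = 14.76 + 33.962 + 78.145 ≈ 126.87 mg.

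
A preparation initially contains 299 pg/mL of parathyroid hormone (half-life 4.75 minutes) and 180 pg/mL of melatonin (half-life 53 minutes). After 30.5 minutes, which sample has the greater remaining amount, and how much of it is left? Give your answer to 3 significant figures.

parathyroid hormone: 299 × (1/2)^6.4211 ≈ 3.4893 pg/mL.
melatonin: 180 × (1/2)^0.57547 ≈ 120.79 pg/mL.
Melatonin has more remaining, at ≈ 120.79 pg/mL.

melatonin, 121 pg/mL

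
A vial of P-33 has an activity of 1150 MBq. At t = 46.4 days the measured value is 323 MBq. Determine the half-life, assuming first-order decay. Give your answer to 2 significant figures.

25 days

A/A₀ = 323/1150 ≈ 0.28087.
n = log₂(3.5604) ≈ 1.832 half-lives elapsed in 46.4 days.
t½ = 46.4/1.832 ≈ 25.327 days.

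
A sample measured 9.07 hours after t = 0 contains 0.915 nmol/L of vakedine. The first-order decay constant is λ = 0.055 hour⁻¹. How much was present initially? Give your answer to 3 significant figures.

1.51 nmol/L

t½ = ln 2 / λ = 0.69315 / 0.055 ≈ 12.603 hours.
Number of half-lives elapsed: n = 9.07/12.603 ≈ 0.71969.
A₀ = A × 2^n = 0.915 × 2^0.71969 = 0.915 × 1.6468 ≈ 1.5068 nmol/L.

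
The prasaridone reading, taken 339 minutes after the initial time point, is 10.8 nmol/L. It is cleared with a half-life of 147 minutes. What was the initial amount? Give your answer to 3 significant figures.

Number of half-lives elapsed: n = 339/147 ≈ 2.3061.
A₀ = A × 2^n = 10.8 × 2^2.3061 = 10.8 × 4.9455 ≈ 53.412 nmol/L.

53.4 nmol/L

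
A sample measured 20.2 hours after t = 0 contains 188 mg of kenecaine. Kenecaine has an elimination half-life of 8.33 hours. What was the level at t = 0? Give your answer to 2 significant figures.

Number of half-lives elapsed: n = 20.2/8.33 ≈ 2.425.
A₀ = A × 2^n = 188 × 2^2.425 = 188 × 5.3702 ≈ 1009.6 mg.

1000 mg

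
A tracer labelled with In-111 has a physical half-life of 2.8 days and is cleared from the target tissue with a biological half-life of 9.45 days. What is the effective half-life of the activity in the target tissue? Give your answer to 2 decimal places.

2.16 days

1/t_eff = 1/t_phys + 1/t_biol = 1/2.8 + 1/9.45 = 0.46296 per day.
t_eff = 2.8 × 9.45 / (2.8 + 9.45) ≈ 2.16 days.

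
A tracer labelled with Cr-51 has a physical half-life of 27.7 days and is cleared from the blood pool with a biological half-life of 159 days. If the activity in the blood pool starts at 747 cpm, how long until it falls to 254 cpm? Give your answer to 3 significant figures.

36.7 days

1/t_eff = 1/t_phys + 1/t_biol = 1/27.7 + 1/159 = 0.04239 per day.
t_eff = 27.7 × 159 / (27.7 + 159) ≈ 23.59 days.
n = log₂(747/254) ≈ 1.5563; t = 1.5563 × 23.59 ≈ 36.713 days.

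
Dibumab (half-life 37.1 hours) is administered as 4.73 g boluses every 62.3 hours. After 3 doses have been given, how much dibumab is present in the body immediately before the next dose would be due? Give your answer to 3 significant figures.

The 3 doses were given 186.9, 124.6, 62.3 hours ago.
Total = 4.73·(1/2)^(186.9/37.1) + 4.73·(1/2)^(124.6/37.1) + 4.73·(1/2)^(62.3/37.1)
      = 0.144 + 0.46116 + 1.4769 ≈ 2.0821 g.

2.08 g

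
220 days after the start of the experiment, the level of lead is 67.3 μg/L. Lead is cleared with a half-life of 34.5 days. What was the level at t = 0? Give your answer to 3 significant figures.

5590 μg/L

Number of half-lives elapsed: n = 220/34.5 ≈ 6.3768.
A₀ = A × 2^n = 67.3 × 2^6.3768 = 67.3 × 83.102 ≈ 5592.8 μg/L.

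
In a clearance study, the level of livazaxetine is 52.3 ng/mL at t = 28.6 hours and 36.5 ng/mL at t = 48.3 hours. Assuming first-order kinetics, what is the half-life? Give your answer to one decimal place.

Over Δt = 48.3 − 28.6 = 19.7 hours, the level fell by a factor of 52.3/36.5 ≈ 1.4329.
n = log₂(1.4329) ≈ 0.51891 half-lives, so t½ = 19.7/0.51891 ≈ 37.964 hours.

38.0 hours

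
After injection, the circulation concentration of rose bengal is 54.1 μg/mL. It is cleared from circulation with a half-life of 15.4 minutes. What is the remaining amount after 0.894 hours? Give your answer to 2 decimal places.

Convert the elapsed time: 0.894 hours = 53.64 minutes.
Number of half-lives: n = 53.64/15.4 ≈ 3.4831.
Remaining = 54.1 × (1/2)^3.4831 = 54.1 × 0.089429 ≈ 4.8381 μg/mL.

4.84 μg/mL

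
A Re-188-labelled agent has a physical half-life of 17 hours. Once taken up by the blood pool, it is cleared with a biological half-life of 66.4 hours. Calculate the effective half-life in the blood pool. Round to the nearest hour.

14 hours

1/t_eff = 1/t_phys + 1/t_biol = 1/17 + 1/66.4 = 0.073884 per hour.
t_eff = 17 × 66.4 / (17 + 66.4) ≈ 13.535 hours.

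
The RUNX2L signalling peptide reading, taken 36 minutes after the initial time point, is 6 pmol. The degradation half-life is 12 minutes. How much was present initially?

48 pmol

Number of half-lives elapsed: n = 36/12 ≈ 3.
A₀ = A × 2^n = 6 × 2^3 = 6 × 8 ≈ 48 pmol.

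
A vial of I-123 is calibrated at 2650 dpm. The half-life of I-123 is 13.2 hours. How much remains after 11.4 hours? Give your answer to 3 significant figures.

1460 dpm

Number of half-lives: n = 11.4/13.2 ≈ 0.86364.
Remaining = 2650 × (1/2)^0.86364 = 2650 × 0.54957 ≈ 1456.3 dpm.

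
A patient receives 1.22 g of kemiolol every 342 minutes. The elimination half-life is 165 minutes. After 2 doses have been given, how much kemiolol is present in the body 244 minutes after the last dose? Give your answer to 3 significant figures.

The 2 doses were given 586, 244 minutes ago.
Total = 1.22·(1/2)^(586/165) + 1.22·(1/2)^(244/165)
      = 0.10405 + 0.43772 ≈ 0.54178 g.

0.542 g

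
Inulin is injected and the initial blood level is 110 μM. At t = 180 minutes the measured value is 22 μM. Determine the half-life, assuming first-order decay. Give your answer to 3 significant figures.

A/A₀ = 22/110 ≈ 0.2.
n = log₂(5) ≈ 2.3219 half-lives elapsed in 180 minutes.
t½ = 180/2.3219 ≈ 77.522 minutes.

77.5 minutes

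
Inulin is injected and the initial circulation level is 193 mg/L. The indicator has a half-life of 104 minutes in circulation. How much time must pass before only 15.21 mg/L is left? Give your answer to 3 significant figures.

381 minutes

Fraction remaining = 15.21/193 ≈ 0.078808.
n = log₂(193/15.21) = ln(12.689)/ln 2 ≈ 3.6655 half-lives.
t = n × t½ = 3.6655 × 104 ≈ 381.21 minutes.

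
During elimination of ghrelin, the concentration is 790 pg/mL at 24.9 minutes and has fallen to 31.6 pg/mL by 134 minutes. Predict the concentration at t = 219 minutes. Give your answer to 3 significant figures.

2.57 pg/mL

Over Δt = 134 − 24.9 = 109.1 minutes, the level fell by a factor of 790/31.6 ≈ 25.
n = log₂(25) ≈ 4.6439 half-lives, so t½ = 109.1/4.6439 ≈ 23.493 minutes.
From t = 134 to t = 219: 31.6 × (1/2)^((219−134)/23.493) ≈ 2.5737 pg/mL.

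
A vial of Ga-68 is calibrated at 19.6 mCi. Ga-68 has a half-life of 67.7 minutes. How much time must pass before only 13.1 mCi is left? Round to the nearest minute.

39 minutes

Fraction remaining = 13.1/19.6 ≈ 0.66837.
n = log₂(19.6/13.1) = ln(1.4962)/ln 2 ≈ 0.58129 half-lives.
t = n × t½ = 0.58129 × 67.7 ≈ 39.353 minutes.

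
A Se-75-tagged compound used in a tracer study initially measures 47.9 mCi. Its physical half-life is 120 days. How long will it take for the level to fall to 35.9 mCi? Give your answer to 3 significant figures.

49.9 days

Fraction remaining = 35.9/47.9 ≈ 0.74948.
n = log₂(47.9/35.9) = ln(1.3343)/ln 2 ≈ 0.41604 half-lives.
t = n × t½ = 0.41604 × 120 ≈ 49.925 days.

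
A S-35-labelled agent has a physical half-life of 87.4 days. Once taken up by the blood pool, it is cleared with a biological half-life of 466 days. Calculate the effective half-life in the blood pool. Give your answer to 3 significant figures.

73.6 days

1/t_eff = 1/t_phys + 1/t_biol = 1/87.4 + 1/466 = 0.013588 per day.
t_eff = 87.4 × 466 / (87.4 + 466) ≈ 73.597 days.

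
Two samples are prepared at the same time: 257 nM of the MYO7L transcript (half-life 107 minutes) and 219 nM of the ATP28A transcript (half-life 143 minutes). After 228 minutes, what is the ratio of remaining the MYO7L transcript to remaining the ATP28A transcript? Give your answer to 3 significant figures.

0.809

MYO7L transcript: 257 × (1/2)^(228/107) = 257 × (1/2)^2.1308 ≈ 58.679 nM.
ATP28A transcript: 219 × (1/2)^(228/143) = 219 × (1/2)^1.5944 ≈ 72.524 nM.
Ratio ≈ 58.679 / 72.524 ≈ 0.80911.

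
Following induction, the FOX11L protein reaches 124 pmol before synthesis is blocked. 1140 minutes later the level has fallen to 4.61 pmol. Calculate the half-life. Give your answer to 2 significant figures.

A/A₀ = 4.61/124 ≈ 0.037177.
n = log₂(26.898) ≈ 4.7494 half-lives elapsed in 1140 minutes.
t½ = 1140/4.7494 ≈ 240.03 minutes.

240 minutes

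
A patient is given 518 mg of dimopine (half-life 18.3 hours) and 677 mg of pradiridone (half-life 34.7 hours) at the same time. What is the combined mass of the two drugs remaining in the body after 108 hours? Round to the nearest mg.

dimopine: 518 × (1/2)^(108/18.3) = 518 × (1/2)^5.9016 ≈ 8.6648 mg.
pradiridone: 677 × (1/2)^(108/34.7) = 677 × (1/2)^3.1124 ≈ 78.283 mg.
Total = 8.6648 + 78.283 ≈ 86.947 mg.

87 mg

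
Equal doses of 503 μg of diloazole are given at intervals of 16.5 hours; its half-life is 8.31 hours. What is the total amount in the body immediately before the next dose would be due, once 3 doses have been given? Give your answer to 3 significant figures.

167 μg

The 3 doses were given 49.5, 33, 16.5 hours ago.
Total = 503·(1/2)^(49.5/8.31) + 503·(1/2)^(33/8.31) + 503·(1/2)^(16.5/8.31)
      = 8.099 + 32.073 + 127.01 ≈ 167.19 μg.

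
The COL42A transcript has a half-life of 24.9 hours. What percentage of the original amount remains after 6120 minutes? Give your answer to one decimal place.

6120 minutes = 102 hours.
n = 102/24.9 ≈ 4.0964 half-lives.
Fraction remaining = (1/2)^4.0964 ≈ 0.058461, i.e. 5.8461%.

5.8%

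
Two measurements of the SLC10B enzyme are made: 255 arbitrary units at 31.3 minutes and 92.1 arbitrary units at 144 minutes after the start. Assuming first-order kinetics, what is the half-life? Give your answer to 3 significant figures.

76.7 minutes

Over Δt = 144 − 31.3 = 112.7 minutes, the level fell by a factor of 255/92.1 ≈ 2.7687.
n = log₂(2.7687) ≈ 1.4692 half-lives, so t½ = 112.7/1.4692 ≈ 76.707 minutes.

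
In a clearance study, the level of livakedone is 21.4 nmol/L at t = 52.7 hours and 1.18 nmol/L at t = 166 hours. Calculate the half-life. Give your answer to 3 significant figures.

Over Δt = 166 − 52.7 = 113.3 hours, the level fell by a factor of 21.4/1.18 ≈ 18.136.
n = log₂(18.136) ≈ 4.1808 half-lives, so t½ = 113.3/4.1808 ≈ 27.1 hours.

27.1 hours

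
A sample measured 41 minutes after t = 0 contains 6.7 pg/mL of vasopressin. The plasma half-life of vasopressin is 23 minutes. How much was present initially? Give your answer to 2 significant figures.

Number of half-lives elapsed: n = 41/23 ≈ 1.7826.
A₀ = A × 2^n = 6.7 × 2^1.7826 = 6.7 × 3.4405 ≈ 23.051 pg/mL.

23 pg/mL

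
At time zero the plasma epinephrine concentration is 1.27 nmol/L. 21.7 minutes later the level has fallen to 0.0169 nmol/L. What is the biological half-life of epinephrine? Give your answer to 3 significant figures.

A/A₀ = 0.0169/1.27 ≈ 0.013307.
n = log₂(75.148) ≈ 6.2317 half-lives elapsed in 21.7 minutes.
t½ = 21.7/6.2317 ≈ 3.4822 minutes.

3.48 minutes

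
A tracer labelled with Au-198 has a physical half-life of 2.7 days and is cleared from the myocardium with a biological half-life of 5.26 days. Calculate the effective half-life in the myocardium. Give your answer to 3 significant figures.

1/t_eff = 1/t_phys + 1/t_biol = 1/2.7 + 1/5.26 = 0.56048 per day.
t_eff = 2.7 × 5.26 / (2.7 + 5.26) ≈ 1.7842 days.

1.78 days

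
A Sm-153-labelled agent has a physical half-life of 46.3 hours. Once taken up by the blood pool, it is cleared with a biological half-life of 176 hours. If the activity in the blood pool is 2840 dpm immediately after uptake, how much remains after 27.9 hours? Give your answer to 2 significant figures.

1700 dpm

1/t_eff = 1/t_phys + 1/t_biol = 1/46.3 + 1/176 = 0.02728 per hour.
t_eff = 46.3 × 176 / (46.3 + 176) ≈ 36.657 hours.
Remaining = 2840 × (1/2)^(27.9/36.657) = 2840 × (1/2)^0.76111 ≈ 1675.7 dpm.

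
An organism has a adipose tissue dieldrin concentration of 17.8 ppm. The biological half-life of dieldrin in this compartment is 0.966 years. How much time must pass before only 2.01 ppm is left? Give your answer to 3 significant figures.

Fraction remaining = 2.01/17.8 ≈ 0.11292.
n = log₂(17.8/2.01) = ln(8.8557)/ln 2 ≈ 3.1466 half-lives.
t = n × t½ = 3.1466 × 0.966 ≈ 3.0396 years.

3.04 years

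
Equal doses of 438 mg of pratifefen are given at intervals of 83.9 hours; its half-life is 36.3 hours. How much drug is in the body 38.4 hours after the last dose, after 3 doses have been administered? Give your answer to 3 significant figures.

The 3 doses were given 206.2, 122.3, 38.4 hours ago.
Total = 438·(1/2)^(206.2/36.3) + 438·(1/2)^(122.3/36.3) + 438·(1/2)^(38.4/36.3)
      = 8.5407 + 42.39 + 210.39 ≈ 261.32 mg.

261 mg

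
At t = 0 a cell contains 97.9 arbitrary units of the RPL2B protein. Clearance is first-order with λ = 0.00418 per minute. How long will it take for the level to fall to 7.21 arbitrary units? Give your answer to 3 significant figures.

t½ = ln 2 / λ = 0.69315 / 0.00418 ≈ 165.82 minutes.
Fraction remaining = 7.21/97.9 ≈ 0.073647.
n = log₂(97.9/7.21) = ln(13.578)/ln 2 ≈ 3.7632 half-lives.
t = n × t½ = 3.7632 × 165.82 ≈ 624.04 minutes.

624 minutes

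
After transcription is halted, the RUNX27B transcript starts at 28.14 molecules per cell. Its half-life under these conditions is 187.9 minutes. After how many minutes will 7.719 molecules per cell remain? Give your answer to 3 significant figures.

351 minutes

Fraction remaining = 7.719/28.14 ≈ 0.27431.
n = log₂(28.14/7.719) = ln(3.6455)/ln 2 ≈ 1.8661 half-lives.
t = n × t½ = 1.8661 × 187.9 ≈ 350.65 minutes.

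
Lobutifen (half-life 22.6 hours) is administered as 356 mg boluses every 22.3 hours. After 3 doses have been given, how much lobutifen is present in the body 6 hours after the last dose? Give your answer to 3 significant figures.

521 mg

The 3 doses were given 50.6, 28.3, 6 hours ago.
Total = 356·(1/2)^(50.6/22.6) + 356·(1/2)^(28.3/22.6) + 356·(1/2)^(6/22.6)
      = 75.416 + 149.45 + 296.16 ≈ 521.03 mg.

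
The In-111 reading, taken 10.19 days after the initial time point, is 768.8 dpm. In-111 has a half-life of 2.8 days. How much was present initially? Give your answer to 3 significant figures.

9580 dpm

Number of half-lives elapsed: n = 10.19/2.8 ≈ 3.6393.
A₀ = A × 2^n = 768.8 × 2^3.6393 = 768.8 × 12.46 ≈ 9579.6 dpm.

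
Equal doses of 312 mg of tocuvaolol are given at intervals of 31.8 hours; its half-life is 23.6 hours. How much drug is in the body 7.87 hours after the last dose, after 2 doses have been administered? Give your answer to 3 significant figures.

345 mg

The 2 doses were given 39.67, 7.87 hours ago.
Total = 312·(1/2)^(39.67/23.6) + 312·(1/2)^(7.87/23.6)
      = 97.307 + 247.61 ≈ 344.92 mg.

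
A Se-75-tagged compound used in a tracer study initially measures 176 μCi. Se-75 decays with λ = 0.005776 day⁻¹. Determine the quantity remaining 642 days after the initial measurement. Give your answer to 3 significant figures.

t½ = ln 2 / λ = 0.69315 / 0.005776 ≈ 120 days.
Number of half-lives: n = 642/120 ≈ 5.3498.
Remaining = 176 × (1/2)^5.3498 = 176 × 0.024522 ≈ 4.3158 μCi.

4.32 μCi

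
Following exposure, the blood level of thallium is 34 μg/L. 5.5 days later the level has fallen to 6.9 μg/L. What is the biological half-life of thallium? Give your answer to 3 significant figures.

2.39 days

A/A₀ = 6.9/34 ≈ 0.20294.
n = log₂(4.9275) ≈ 2.3009 half-lives elapsed in 5.5 days.
t½ = 5.5/2.3009 ≈ 2.3904 days.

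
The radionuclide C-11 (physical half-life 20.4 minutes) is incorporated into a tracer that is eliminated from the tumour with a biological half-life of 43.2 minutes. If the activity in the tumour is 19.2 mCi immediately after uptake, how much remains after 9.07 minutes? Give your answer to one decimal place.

12.2 mCi

1/t_eff = 1/t_phys + 1/t_biol = 1/20.4 + 1/43.2 = 0.072168 per minute.
t_eff = 20.4 × 43.2 / (20.4 + 43.2) ≈ 13.857 minutes.
Remaining = 19.2 × (1/2)^(9.07/13.857) = 19.2 × (1/2)^0.65456 ≈ 12.197 mCi.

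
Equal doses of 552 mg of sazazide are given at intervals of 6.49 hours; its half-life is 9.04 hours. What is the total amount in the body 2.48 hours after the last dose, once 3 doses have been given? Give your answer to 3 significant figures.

903 mg

The 3 doses were given 15.46, 8.97, 2.48 hours ago.
Total = 552·(1/2)^(15.46/9.04) + 552·(1/2)^(8.97/9.04) + 552·(1/2)^(2.48/9.04)
      = 168.7 + 277.49 + 456.41 ≈ 902.6 mg.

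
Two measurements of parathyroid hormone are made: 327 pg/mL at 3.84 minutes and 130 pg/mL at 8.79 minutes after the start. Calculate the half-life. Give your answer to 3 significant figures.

3.72 minutes

Over Δt = 8.79 − 3.84 = 4.95 minutes, the level fell by a factor of 327/130 ≈ 2.5154.
n = log₂(2.5154) ≈ 1.3308 half-lives, so t½ = 4.95/1.3308 ≈ 3.7196 minutes.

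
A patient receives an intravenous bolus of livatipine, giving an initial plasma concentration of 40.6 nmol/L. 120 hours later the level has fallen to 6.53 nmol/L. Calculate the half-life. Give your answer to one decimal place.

45.5 hours

A/A₀ = 6.53/40.6 ≈ 0.16084.
n = log₂(6.2175) ≈ 2.6363 half-lives elapsed in 120 hours.
t½ = 120/2.6363 ≈ 45.518 hours.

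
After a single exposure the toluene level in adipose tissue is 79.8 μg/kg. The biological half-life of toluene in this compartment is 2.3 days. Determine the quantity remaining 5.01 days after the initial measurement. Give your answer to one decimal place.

17.6 μg/kg

Number of half-lives: n = 5.01/2.3 ≈ 2.1783.
Remaining = 79.8 × (1/2)^2.1783 = 79.8 × 0.22094 ≈ 17.631 μg/kg.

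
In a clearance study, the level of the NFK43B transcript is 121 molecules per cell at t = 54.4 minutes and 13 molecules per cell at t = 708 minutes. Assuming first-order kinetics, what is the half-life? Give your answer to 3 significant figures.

203 minutes

Over Δt = 708 − 54.4 = 653.6 minutes, the level fell by a factor of 121/13 ≈ 9.3077.
n = log₂(9.3077) ≈ 3.2184 half-lives, so t½ = 653.6/3.2184 ≈ 203.08 minutes.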